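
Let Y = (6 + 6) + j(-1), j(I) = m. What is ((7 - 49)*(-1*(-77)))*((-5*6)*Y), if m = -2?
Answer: 970200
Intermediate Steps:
j(I) = -2
Y = 10 (Y = (6 + 6) - 2 = 12 - 2 = 10)
((7 - 49)*(-1*(-77)))*((-5*6)*Y) = ((7 - 49)*(-1*(-77)))*(-5*6*10) = (-42*77)*(-30*10) = -3234*(-300) = 970200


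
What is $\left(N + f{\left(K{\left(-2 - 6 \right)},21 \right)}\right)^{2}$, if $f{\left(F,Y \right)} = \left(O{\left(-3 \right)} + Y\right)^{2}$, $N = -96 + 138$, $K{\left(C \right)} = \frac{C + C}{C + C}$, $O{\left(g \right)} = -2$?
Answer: $162409$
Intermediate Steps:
$K{\left(C \right)} = 1$ ($K{\left(C \right)} = \frac{2 C}{2 C} = 2 C \frac{1}{2 C} = 1$)
$N = 42$
$f{\left(F,Y \right)} = \left(-2 + Y\right)^{2}$
$\left(N + f{\left(K{\left(-2 - 6 \right)},21 \right)}\right)^{2} = \left(42 + \left(-2 + 21\right)^{2}\right)^{2} = \left(42 + 19^{2}\right)^{2} = \left(42 + 361\right)^{2} = 403^{2} = 162409$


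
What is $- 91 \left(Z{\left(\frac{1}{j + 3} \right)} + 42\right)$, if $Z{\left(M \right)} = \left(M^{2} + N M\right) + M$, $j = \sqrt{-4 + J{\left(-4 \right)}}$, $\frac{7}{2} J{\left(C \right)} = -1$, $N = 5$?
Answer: $\frac{91 \left(- 258 \sqrt{210} + 1519 i\right)}{3 \left(- 11 i + 2 \sqrt{210}\right)} \approx -3947.7 + 91.482 i$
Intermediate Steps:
$J{\left(C \right)} = - \frac{2}{7}$ ($J{\left(C \right)} = \frac{2}{7} \left(-1\right) = - \frac{2}{7}$)
$j = \frac{i \sqrt{210}}{7}$ ($j = \sqrt{-4 - \frac{2}{7}} = \sqrt{- \frac{30}{7}} = \frac{i \sqrt{210}}{7} \approx 2.0702 i$)
$Z{\left(M \right)} = M^{2} + 6 M$ ($Z{\left(M \right)} = \left(M^{2} + 5 M\right) + M = M^{2} + 6 M$)
$- 91 \left(Z{\left(\frac{1}{j + 3} \right)} + 42\right) = - 91 \left(\frac{6 + \frac{1}{\frac{i \sqrt{210}}{7} + 3}}{\frac{i \sqrt{210}}{7} + 3} + 42\right) = - 91 \left(\frac{6 + \frac{1}{3 + \frac{i \sqrt{210}}{7}}}{3 + \frac{i \sqrt{210}}{7}} + 42\right) = - 91 \left(42 + \frac{6 + \frac{1}{3 + \frac{i \sqrt{210}}{7}}}{3 + \frac{i \sqrt{210}}{7}}\right) = -3822 - \frac{91 \left(6 + \frac{1}{3 + \frac{i \sqrt{210}}{7}}\right)}{3 + \frac{i \sqrt{210}}{7}}$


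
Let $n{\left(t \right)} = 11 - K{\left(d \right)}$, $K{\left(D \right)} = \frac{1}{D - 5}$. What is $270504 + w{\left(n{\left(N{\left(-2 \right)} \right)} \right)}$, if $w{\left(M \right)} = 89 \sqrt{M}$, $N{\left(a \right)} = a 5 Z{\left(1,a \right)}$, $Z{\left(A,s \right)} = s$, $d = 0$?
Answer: $270504 + \frac{178 \sqrt{70}}{5} \approx 2.708 \cdot 10^{5}$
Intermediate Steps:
$K{\left(D \right)} = \frac{1}{-5 + D}$
$N{\left(a \right)} = 5 a^{2}$ ($N{\left(a \right)} = a 5 a = 5 a a = 5 a^{2}$)
$n{\left(t \right)} = \frac{56}{5}$ ($n{\left(t \right)} = 11 - \frac{1}{-5 + 0} = 11 - \frac{1}{-5} = 11 - - \frac{1}{5} = 11 + \frac{1}{5} = \frac{56}{5}$)
$270504 + w{\left(n{\left(N{\left(-2 \right)} \right)} \right)} = 270504 + 89 \sqrt{\frac{56}{5}} = 270504 + 89 \frac{2 \sqrt{70}}{5} = 270504 + \frac{178 \sqrt{70}}{5}$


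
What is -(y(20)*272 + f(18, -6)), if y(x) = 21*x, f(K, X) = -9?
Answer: -114231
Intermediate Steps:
-(y(20)*272 + f(18, -6)) = -((21*20)*272 - 9) = -(420*272 - 9) = -(114240 - 9) = -1*114231 = -114231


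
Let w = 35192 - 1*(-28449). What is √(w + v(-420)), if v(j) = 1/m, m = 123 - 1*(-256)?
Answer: 34*√7907835/379 ≈ 252.27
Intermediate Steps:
m = 379 (m = 123 + 256 = 379)
v(j) = 1/379
w = 63641 (w = 35192 + 28449 = 63641)
√(w + v(-420)) = √(63641 + 1/379) = √(24119940/379) = 34*√7907835/379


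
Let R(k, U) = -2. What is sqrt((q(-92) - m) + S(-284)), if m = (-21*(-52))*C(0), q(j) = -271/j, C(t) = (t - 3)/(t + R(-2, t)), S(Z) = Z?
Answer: 3*I*sqrt(451191)/46 ≈ 43.807*I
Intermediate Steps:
C(t) = (-3 + t)/(-2 + t) (C(t) = (t - 3)/(t - 2) = (-3 + t)/(-2 + t))
m = 1638 (m = (-21*(-52))*((-3 + 0)/(-2 + 0)) = 1092*(-3/(-2)) = 1092*(-1/2*(-3)) = 1092*(3/2) = 1638)
sqrt((q(-92) - m) + S(-284)) = sqrt((-271/(-92) - 1*1638) - 284) = sqrt((-271*(-1/92) - 1638) - 284) = sqrt((271/92 - 1638) - 284) = sqrt(-150425/92 - 284) = sqrt(-176553/92) = 3*I*sqrt(451191)/46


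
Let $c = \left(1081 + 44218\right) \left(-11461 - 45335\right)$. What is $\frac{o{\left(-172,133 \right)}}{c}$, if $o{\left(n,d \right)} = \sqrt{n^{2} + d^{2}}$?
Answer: $- \frac{\sqrt{47273}}{2572802004} \approx -8.4508 \cdot 10^{-8}$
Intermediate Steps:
$o{\left(n,d \right)} = \sqrt{d^{2} + n^{2}}$
$c = -2572802004$ ($c = 45299 \left(-56796\right) = -2572802004$)
$\frac{o{\left(-172,133 \right)}}{c} = \frac{\sqrt{133^{2} + \left(-172\right)^{2}}}{-2572802004} = \sqrt{17689 + 29584} \left(- \frac{1}{2572802004}\right) = \sqrt{47273} \left(- \frac{1}{2572802004}\right) = - \frac{\sqrt{47273}}{2572802004}$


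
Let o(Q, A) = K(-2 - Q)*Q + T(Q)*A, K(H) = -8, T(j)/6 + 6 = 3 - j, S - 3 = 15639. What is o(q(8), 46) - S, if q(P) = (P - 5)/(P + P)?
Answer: -66093/4 ≈ -16523.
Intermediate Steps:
q(P) = (-5 + P)/(2*P) (q(P) = (-5 + P)/((2*P)) = (-5 + P)*(1/(2*P)) = (-5 + P)/(2*P))
S = 15642 (S = 3 + 15639 = 15642)
T(j) = -18 - 6*j (T(j) = -36 + 6*(3 - j) = -36 + (18 - 6*j) = -18 - 6*j)
o(Q, A) = -8*Q + A*(-18 - 6*Q) (o(Q, A) = -8*Q + (-18 - 6*Q)*A = -8*Q + A*(-18 - 6*Q))
o(q(8), 46) - S = (-4*(-5 + 8)/8 - 6*46*(3 + (1/2)*(-5 + 8)/8)) - 1*15642 = (-4*3/8 - 6*46*(3 + (1/2)*(1/8)*3)) - 15642 = (-8*3/16 - 6*46*(3 + 3/16)) - 15642 = (-3/2 - 6*46*51/16) - 15642 = (-3/2 - 3519/4) - 15642 = -3525/4 - 15642 = -66093/4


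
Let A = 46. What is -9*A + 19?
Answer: -395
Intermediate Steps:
-9*A + 19 = -9*46 + 19 = -414 + 19 = -395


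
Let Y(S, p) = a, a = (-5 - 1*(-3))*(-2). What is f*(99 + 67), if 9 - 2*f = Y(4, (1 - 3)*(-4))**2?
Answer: -581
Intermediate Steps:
a = 4 (a = (-5 + 3)*(-2) = -2*(-2) = 4)
Y(S, p) = 4
f = -7/2 (f = 9/2 - 1/2*4**2 = 9/2 - 1/2*16 = 9/2 - 8 = -7/2 ≈ -3.5000)
f*(99 + 67) = -7*(99 + 67)/2 = -7/2*166 = -581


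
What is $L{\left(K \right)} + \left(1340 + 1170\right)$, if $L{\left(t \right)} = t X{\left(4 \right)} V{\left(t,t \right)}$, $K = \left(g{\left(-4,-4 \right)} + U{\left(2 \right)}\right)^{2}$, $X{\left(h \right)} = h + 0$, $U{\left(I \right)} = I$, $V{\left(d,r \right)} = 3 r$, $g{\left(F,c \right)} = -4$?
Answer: $2702$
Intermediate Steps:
$X{\left(h \right)} = h$
$K = 4$ ($K = \left(-4 + 2\right)^{2} = \left(-2\right)^{2} = 4$)
$L{\left(t \right)} = 12 t^{2}$ ($L{\left(t \right)} = t 4 \cdot 3 t = 4 t 3 t = 12 t^{2}$)
$L{\left(K \right)} + \left(1340 + 1170\right) = 12 \cdot 4^{2} + \left(1340 + 1170\right) = 12 \cdot 16 + 2510 = 192 + 2510 = 2702$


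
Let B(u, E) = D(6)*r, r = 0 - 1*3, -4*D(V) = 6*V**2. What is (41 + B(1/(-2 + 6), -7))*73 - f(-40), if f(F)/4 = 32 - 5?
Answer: 14711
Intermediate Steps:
D(V) = -3*V**2/2
r = -3 (r = 0 - 3 = -3)
f(F) = 108 (f(F) = 4*(32 - 5) = 4*27 = 108)
B(u, E) = 162 (B(u, E) = -3/2*6**2*(-3) = -3/2*36*(-3) = -54*(-3) = 162)
(41 + B(1/(-2 + 6), -7))*73 - f(-40) = (41 + 162)*73 - 1*108 = 203*73 - 108 = 14819 - 108 = 14711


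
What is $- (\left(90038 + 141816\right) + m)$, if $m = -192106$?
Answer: $-39748$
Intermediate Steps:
$- (\left(90038 + 141816\right) + m) = - (\left(90038 + 141816\right) - 192106) = - (231854 - 192106) = \left(-1\right) 39748 = -39748$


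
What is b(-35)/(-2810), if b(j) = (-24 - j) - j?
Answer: -23/1405 ≈ -0.016370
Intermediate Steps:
b(j) = -24 - 2*j
b(-35)/(-2810) = (-24 - 2*(-35))/(-2810) = (-24 + 70)*(-1/2810) = 46*(-1/2810) = -23/1405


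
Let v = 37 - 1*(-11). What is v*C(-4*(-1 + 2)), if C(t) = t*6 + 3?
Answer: -1008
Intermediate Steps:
C(t) = 3 + 6*t (C(t) = 6*t + 3 = 3 + 6*t)
v = 48 (v = 37 + 11 = 48)
v*C(-4*(-1 + 2)) = 48*(3 + 6*(-4*(-1 + 2))) = 48*(3 + 6*(-4*1)) = 48*(3 + 6*(-4)) = 48*(3 - 24) = 48*(-21) = -1008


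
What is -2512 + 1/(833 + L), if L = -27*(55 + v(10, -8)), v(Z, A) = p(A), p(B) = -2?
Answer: -1502177/598 ≈ -2512.0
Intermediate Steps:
v(Z, A) = -2
L = -1431 (L = -27*(55 - 2) = -27*53 = -1431)
-2512 + 1/(833 + L) = -2512 + 1/(833 - 1431) = -2512 + 1/(-598) = -2512 - 1/598 = -1502177/598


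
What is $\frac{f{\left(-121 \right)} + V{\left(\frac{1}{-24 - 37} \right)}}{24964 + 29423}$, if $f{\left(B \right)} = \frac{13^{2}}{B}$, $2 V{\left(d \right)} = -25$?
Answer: $- \frac{1121}{4387218} \approx -0.00025551$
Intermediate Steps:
$V{\left(d \right)} = - \frac{25}{2}$ ($V{\left(d \right)} = \frac{1}{2} \left(-25\right) = - \frac{25}{2}$)
$f{\left(B \right)} = \frac{169}{B}$
$\frac{f{\left(-121 \right)} + V{\left(\frac{1}{-24 - 37} \right)}}{24964 + 29423} = \frac{\frac{169}{-121} - \frac{25}{2}}{24964 + 29423} = \frac{169 \left(- \frac{1}{121}\right) - \frac{25}{2}}{54387} = \left(- \frac{169}{121} - \frac{25}{2}\right) \frac{1}{54387} = \left(- \frac{3363}{242}\right) \frac{1}{54387} = - \frac{1121}{4387218}$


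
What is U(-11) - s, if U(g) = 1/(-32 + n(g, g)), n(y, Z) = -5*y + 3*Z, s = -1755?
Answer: 17549/10 ≈ 1754.9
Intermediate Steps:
U(g) = 1/(-32 - 2*g) (U(g) = 1/(-32 + (-5*g + 3*g)) = 1/(-32 - 2*g))
U(-11) - s = 1/(2*(-16 - 1*(-11))) - 1*(-1755) = 1/(2*(-16 + 11)) + 1755 = (½)/(-5) + 1755 = (½)*(-⅕) + 1755 = -⅒ + 1755 = 17549/10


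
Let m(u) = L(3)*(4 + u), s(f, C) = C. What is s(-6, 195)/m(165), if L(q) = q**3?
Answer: 5/117 ≈ 0.042735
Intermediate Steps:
m(u) = 108 + 27*u (m(u) = 3**3*(4 + u) = 27*(4 + u) = 108 + 27*u)
s(-6, 195)/m(165) = 195/(108 + 27*165) = 195/(108 + 4455) = 195/4563 = 195*(1/4563) = 5/117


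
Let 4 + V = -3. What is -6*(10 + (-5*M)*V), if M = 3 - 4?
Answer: 150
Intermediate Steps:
V = -7 (V = -4 - 3 = -7)
M = -1
-6*(10 + (-5*M)*V) = -6*(10 - 5*(-1)*(-7)) = -6*(10 + 5*(-7)) = -6*(10 - 35) = -6*(-25) = 150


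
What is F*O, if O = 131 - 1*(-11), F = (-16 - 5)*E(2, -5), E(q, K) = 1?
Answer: -2982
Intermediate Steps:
F = -21 (F = (-16 - 5)*1 = -21*1 = -21)
O = 142 (O = 131 + 11 = 142)
F*O = -21*142 = -2982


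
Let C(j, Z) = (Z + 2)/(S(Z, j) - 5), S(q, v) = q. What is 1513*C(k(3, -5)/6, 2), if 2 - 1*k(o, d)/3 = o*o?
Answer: -6052/3 ≈ -2017.3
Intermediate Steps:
k(o, d) = 6 - 3*o² (k(o, d) = 6 - 3*o*o = 6 - 3*o²)
C(j, Z) = (2 + Z)/(-5 + Z) (C(j, Z) = (Z + 2)/(Z - 5) = (2 + Z)/(-5 + Z))
1513*C(k(3, -5)/6, 2) = 1513*((2 + 2)/(-5 + 2)) = 1513*(4/(-3)) = 1513*(-⅓*4) = 1513*(-4/3) = -6052/3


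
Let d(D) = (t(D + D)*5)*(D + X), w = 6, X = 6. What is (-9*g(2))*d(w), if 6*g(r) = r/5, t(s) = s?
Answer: -432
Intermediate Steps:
g(r) = r/30 (g(r) = (r/5)/6 = r/30)
d(D) = 10*D*(6 + D) (d(D) = ((D + D)*5)*(D + 6) = ((2*D)*5)*(6 + D) = (10*D)*(6 + D) = 10*D*(6 + D))
(-9*g(2))*d(w) = (-3*2/10)*(10*6*(6 + 6)) = (-9*1/15)*(10*6*12) = -3/5*720 = -432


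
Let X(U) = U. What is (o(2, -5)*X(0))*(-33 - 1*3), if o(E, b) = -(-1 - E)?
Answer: 0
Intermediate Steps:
o(E, b) = 1 + E
(o(2, -5)*X(0))*(-33 - 1*3) = ((1 + 2)*0)*(-33 - 1*3) = (3*0)*(-33 - 3) = 0*(-36) = 0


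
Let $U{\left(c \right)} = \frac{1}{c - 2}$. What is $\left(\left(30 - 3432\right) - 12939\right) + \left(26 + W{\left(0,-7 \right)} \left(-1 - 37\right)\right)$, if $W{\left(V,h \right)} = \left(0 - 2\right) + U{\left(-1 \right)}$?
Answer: $- \frac{48679}{3} \approx -16226.0$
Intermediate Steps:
$U{\left(c \right)} = \frac{1}{-2 + c}$
$W{\left(V,h \right)} = - \frac{7}{3}$ ($W{\left(V,h \right)} = \left(0 - 2\right) + \frac{1}{-2 - 1} = \left(0 - 2\right) + \frac{1}{-3} = -2 - \frac{1}{3} = - \frac{7}{3}$)
$\left(\left(30 - 3432\right) - 12939\right) + \left(26 + W{\left(0,-7 \right)} \left(-1 - 37\right)\right) = \left(\left(30 - 3432\right) - 12939\right) - \left(-26 + \frac{7 \left(-1 - 37\right)}{3}\right) = \left(\left(30 - 3432\right) - 12939\right) + \left(26 - - \frac{266}{3}\right) = \left(-3402 - 12939\right) + \left(26 + \frac{266}{3}\right) = -16341 + \frac{344}{3} = - \frac{48679}{3}$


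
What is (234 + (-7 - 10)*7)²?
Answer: 13225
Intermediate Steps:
(234 + (-7 - 10)*7)² = (234 - 17*7)² = (234 - 119)² = 115² = 13225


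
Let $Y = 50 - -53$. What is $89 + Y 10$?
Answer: $1119$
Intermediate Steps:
$Y = 103$ ($Y = 50 + 53 = 103$)
$89 + Y 10 = 89 + 103 \cdot 10 = 89 + 1030 = 1119$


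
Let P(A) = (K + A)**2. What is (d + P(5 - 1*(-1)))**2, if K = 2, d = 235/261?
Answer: 286929721/68121 ≈ 4212.1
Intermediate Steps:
d = 235/261 (d = 235*(1/261) = 235/261 ≈ 0.90038)
P(A) = (2 + A)**2
(d + P(5 - 1*(-1)))**2 = (235/261 + (2 + (5 - 1*(-1)))**2)**2 = (235/261 + (2 + (5 + 1))**2)**2 = (235/261 + (2 + 6)**2)**2 = (235/261 + 8**2)**2 = (235/261 + 64)**2 = (16939/261)**2 = 286929721/68121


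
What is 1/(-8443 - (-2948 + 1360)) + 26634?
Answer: 182576069/6855 ≈ 26634.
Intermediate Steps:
1/(-8443 - (-2948 + 1360)) + 26634 = 1/(-8443 - 1*(-1588)) + 26634 = 1/(-8443 + 1588) + 26634 = 1/(-6855) + 26634 = -1/6855 + 26634 = 182576069/6855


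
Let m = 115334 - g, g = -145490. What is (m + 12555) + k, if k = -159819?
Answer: 113560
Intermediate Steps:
m = 260824 (m = 115334 - 1*(-145490) = 115334 + 145490 = 260824)
(m + 12555) + k = (260824 + 12555) - 159819 = 273379 - 159819 = 113560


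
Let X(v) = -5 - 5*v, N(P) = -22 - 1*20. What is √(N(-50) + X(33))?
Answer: 2*I*√53 ≈ 14.56*I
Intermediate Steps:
N(P) = -42 (N(P) = -22 - 20 = -42)
√(N(-50) + X(33)) = √(-42 + (-5 - 5*33)) = √(-42 + (-5 - 165)) = √(-42 - 170) = √(-212) = 2*I*√53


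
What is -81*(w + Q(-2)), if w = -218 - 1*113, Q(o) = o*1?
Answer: 26973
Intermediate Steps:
Q(o) = o
w = -331 (w = -218 - 113 = -331)
-81*(w + Q(-2)) = -81*(-331 - 2) = -81*(-333) = 26973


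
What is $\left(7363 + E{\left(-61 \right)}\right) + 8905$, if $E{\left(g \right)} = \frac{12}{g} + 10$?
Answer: $\frac{992946}{61} \approx 16278.0$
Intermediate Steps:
$E{\left(g \right)} = 10 + \frac{12}{g}$
$\left(7363 + E{\left(-61 \right)}\right) + 8905 = \left(7363 + \left(10 + \frac{12}{-61}\right)\right) + 8905 = \left(7363 + \left(10 + 12 \left(- \frac{1}{61}\right)\right)\right) + 8905 = \left(7363 + \left(10 - \frac{12}{61}\right)\right) + 8905 = \left(7363 + \frac{598}{61}\right) + 8905 = \frac{449741}{61} + 8905 = \frac{992946}{61}$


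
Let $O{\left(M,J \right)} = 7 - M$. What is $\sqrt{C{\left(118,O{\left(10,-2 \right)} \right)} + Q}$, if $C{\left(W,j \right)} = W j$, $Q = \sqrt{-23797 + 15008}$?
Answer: $\sqrt{-354 + i \sqrt{8789}} \approx 2.4702 + 18.976 i$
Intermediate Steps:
$Q = i \sqrt{8789}$ ($Q = \sqrt{-8789} = i \sqrt{8789} \approx 93.75 i$)
$\sqrt{C{\left(118,O{\left(10,-2 \right)} \right)} + Q} = \sqrt{118 \left(7 - 10\right) + i \sqrt{8789}} = \sqrt{118 \left(-3\right) + i \sqrt{8789}} = \sqrt{-354 + i \sqrt{8789}}$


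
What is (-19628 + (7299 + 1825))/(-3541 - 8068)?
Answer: 808/893 ≈ 0.90482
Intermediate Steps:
(-19628 + (7299 + 1825))/(-3541 - 8068) = (-19628 + 9124)/(-11609) = -10504*(-1/11609) = 808/893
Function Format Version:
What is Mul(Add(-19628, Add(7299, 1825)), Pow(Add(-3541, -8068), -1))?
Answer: Rational(808, 893) ≈ 0.90482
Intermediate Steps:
Mul(Add(-19628, Add(7299, 1825)), Pow(Add(-3541, -8068), -1)) = Mul(Add(-19628, 9124), Pow(-11609, -1)) = Mul(-10504, Rational(-1, 11609)) = Rational(808, 893)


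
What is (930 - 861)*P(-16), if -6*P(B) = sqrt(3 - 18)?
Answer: -23*I*sqrt(15)/2 ≈ -44.539*I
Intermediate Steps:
P(B) = -I*sqrt(15)/6 (P(B) = -sqrt(3 - 18)/6 = -I*sqrt(15)/6)
(930 - 861)*P(-16) = (930 - 861)*(-I*sqrt(15)/6) = 69*(-I*sqrt(15)/6) = -23*I*sqrt(15)/2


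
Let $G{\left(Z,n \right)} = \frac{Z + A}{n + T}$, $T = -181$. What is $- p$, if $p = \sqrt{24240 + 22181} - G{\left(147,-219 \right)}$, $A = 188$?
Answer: $- \frac{67}{80} - \sqrt{46421} \approx -216.29$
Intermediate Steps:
$G{\left(Z,n \right)} = \frac{188 + Z}{-181 + n}$ ($G{\left(Z,n \right)} = \frac{Z + 188}{n - 181} = \frac{188 + Z}{-181 + n}$)
$p = \frac{67}{80} + \sqrt{46421}$ ($p = \sqrt{24240 + 22181} - \frac{188 + 147}{-181 - 219} = \sqrt{46421} - \frac{1}{-400} \cdot 335 = \sqrt{46421} - \left(- \frac{1}{400}\right) 335 = \sqrt{46421} - - \frac{67}{80} = \sqrt{46421} + \frac{67}{80} = \frac{67}{80} + \sqrt{46421} \approx 216.29$)
$- p = - (\frac{67}{80} + \sqrt{46421}) = - \frac{67}{80} - \sqrt{46421}$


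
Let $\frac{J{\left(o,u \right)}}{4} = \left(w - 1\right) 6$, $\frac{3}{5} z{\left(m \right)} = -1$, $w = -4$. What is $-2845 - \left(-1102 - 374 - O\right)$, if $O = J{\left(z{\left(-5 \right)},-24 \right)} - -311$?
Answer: $-1178$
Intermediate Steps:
$z{\left(m \right)} = - \frac{5}{3}$ ($z{\left(m \right)} = \frac{5}{3} \left(-1\right) = - \frac{5}{3}$)
$J{\left(o,u \right)} = -120$ ($J{\left(o,u \right)} = 4 \left(-4 - 1\right) 6 = 4 \left(\left(-5\right) 6\right) = 4 \left(-30\right) = -120$)
$O = 191$ ($O = -120 - -311 = -120 + 311 = 191$)
$-2845 - \left(-1102 - 374 - O\right) = -2845 + \left(191 - \left(-1102 - 374\right)\right) = -2845 + \left(191 - -1476\right) = -2845 + \left(191 + 1476\right) = -2845 + 1667 = -1178$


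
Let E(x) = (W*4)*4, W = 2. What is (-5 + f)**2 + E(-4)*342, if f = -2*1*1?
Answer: 10993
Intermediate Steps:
f = -2 (f = -2*1 = -2)
E(x) = 32 (E(x) = (2*4)*4 = 8*4 = 32)
(-5 + f)**2 + E(-4)*342 = (-5 - 2)**2 + 32*342 = (-7)**2 + 10944 = 49 + 10944 = 10993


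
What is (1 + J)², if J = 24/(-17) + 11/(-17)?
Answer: 324/289 ≈ 1.1211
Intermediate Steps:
J = -35/17 (J = 24*(-1/17) + 11*(-1/17) = -24/17 - 11/17 = -35/17 ≈ -2.0588)
(1 + J)² = (1 - 35/17)² = (-18/17)² = 324/289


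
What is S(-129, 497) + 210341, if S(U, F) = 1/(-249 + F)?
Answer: 52164569/248 ≈ 2.1034e+5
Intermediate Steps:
S(-129, 497) + 210341 = 1/(-249 + 497) + 210341 = 1/248 + 210341 = 52164569/248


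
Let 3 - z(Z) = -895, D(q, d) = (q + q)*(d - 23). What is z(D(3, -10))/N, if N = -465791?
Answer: -898/465791 ≈ -0.0019279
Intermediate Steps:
D(q, d) = 2*q*(-23 + d) (D(q, d) = (2*q)*(-23 + d) = 2*q*(-23 + d))
z(Z) = 898 (z(Z) = 3 - 1*(-895) = 3 + 895 = 898)
z(D(3, -10))/N = 898/(-465791) = 898*(-1/465791) = -898/465791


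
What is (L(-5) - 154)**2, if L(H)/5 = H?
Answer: 32041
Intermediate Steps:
L(H) = 5*H
(L(-5) - 154)**2 = (5*(-5) - 154)**2 = (-25 - 154)**2 = (-179)**2 = 32041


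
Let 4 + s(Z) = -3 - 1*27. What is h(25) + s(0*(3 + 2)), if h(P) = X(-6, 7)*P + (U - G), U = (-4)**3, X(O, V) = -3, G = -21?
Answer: -152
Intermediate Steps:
U = -64
s(Z) = -34 (s(Z) = -4 + (-3 - 1*27) = -4 + (-3 - 27) = -4 - 30 = -34)
h(P) = -43 - 3*P (h(P) = -3*P + (-64 - 1*(-21)) = -3*P + (-64 + 21) = -3*P - 43 = -43 - 3*P)
h(25) + s(0*(3 + 2)) = (-43 - 3*25) - 34 = (-43 - 75) - 34 = -118 - 34 = -152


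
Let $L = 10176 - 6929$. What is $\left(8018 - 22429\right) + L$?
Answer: $-11164$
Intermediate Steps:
$L = 3247$ ($L = 10176 - 6929 = 3247$)
$\left(8018 - 22429\right) + L = \left(8018 - 22429\right) + 3247 = -14411 + 3247 = -11164$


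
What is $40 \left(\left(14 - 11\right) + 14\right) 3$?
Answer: $2040$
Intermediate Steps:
$40 \left(\left(14 - 11\right) + 14\right) 3 = 40 \left(3 + 14\right) 3 = 40 \cdot 17 \cdot 3 = 680 \cdot 3 = 2040$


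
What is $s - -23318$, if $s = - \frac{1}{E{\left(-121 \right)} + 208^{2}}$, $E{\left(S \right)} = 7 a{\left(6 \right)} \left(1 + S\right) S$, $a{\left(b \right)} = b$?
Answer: $\frac{15229079071}{653104} \approx 23318.0$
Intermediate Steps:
$E{\left(S \right)} = 42 S \left(1 + S\right)$ ($E{\left(S \right)} = 7 \cdot 6 \left(1 + S\right) S = 42 S \left(1 + S\right)$)
$s = - \frac{1}{653104}$ ($s = - \frac{1}{42 \left(-121\right) \left(1 - 121\right) + 208^{2}} = - \frac{1}{42 \left(-121\right) \left(-120\right) + 43264} = - \frac{1}{609840 + 43264} = - \frac{1}{653104} \approx -1.5311 \cdot 10^{-6}$)
$s - -23318 = - \frac{1}{653104} - -23318 = - \frac{1}{653104} + 23318 = \frac{15229079071}{653104}$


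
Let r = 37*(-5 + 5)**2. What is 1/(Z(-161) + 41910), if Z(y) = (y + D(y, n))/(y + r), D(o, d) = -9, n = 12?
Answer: 161/6747680 ≈ 2.3860e-5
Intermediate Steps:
r = 0 (r = 37*0**2 = 37*0 = 0)
Z(y) = (-9 + y)/y (Z(y) = (y - 9)/(y + 0) = (-9 + y)/y)
1/(Z(-161) + 41910) = 1/((-9 - 161)/(-161) + 41910) = 1/(-1/161*(-170) + 41910) = 1/(170/161 + 41910) = 1/(6747680/161) = 161/6747680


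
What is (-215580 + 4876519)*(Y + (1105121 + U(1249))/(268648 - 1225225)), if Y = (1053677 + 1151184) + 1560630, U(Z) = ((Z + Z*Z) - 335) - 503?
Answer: 5596202116720356262/318859 ≈ 1.7551e+13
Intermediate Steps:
U(Z) = -838 + Z + Z**2 (U(Z) = ((Z + Z**2) - 335) - 503 = (-335 + Z + Z**2) - 503 = -838 + Z + Z**2)
Y = 3765491 (Y = 2204861 + 1560630 = 3765491)
(-215580 + 4876519)*(Y + (1105121 + U(1249))/(268648 - 1225225)) = (-215580 + 4876519)*(3765491 + (1105121 + (-838 + 1249 + 1249**2))/(268648 - 1225225)) = 4660939*(3765491 + (1105121 + (-838 + 1249 + 1560001))/(-956577)) = 4660939*(3765491 + (1105121 + 1560412)*(-1/956577)) = 4660939*(3765491 + 2665533*(-1/956577)) = 4660939*(3765491 - 888511/318859) = 4660939*(1200659806258/318859) = 5596202116720356262/318859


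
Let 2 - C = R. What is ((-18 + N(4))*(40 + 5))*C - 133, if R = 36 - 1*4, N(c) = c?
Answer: 18767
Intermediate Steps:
R = 32 (R = 36 - 4 = 32)
C = -30 (C = 2 - 1*32 = 2 - 32 = -30)
((-18 + N(4))*(40 + 5))*C - 133 = ((-18 + 4)*(40 + 5))*(-30) - 133 = -14*45*(-30) - 133 = -630*(-30) - 133 = 18900 - 133 = 18767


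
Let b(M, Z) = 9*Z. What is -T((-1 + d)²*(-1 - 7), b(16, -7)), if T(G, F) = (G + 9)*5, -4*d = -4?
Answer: -45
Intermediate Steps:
d = 1 (d = -¼*(-4) = 1)
T(G, F) = 45 + 5*G (T(G, F) = (9 + G)*5 = 45 + 5*G)
-T((-1 + d)²*(-1 - 7), b(16, -7)) = -(45 + 5*((-1 + 1)²*(-1 - 7))) = -(45 + 5*(0²*(-8))) = -(45 + 5*(0*(-8))) = -(45 + 5*0) = -(45 + 0) = -1*45 = -45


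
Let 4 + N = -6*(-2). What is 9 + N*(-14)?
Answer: -103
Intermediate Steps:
N = 8 (N = -4 - 6*(-2) = -4 + 12 = 8)
9 + N*(-14) = 9 + 8*(-14) = 9 - 112 = -103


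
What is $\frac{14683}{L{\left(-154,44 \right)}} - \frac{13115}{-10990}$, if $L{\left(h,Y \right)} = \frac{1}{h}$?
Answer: $- \frac{4970075413}{2198} \approx -2.2612 \cdot 10^{6}$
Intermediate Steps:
$\frac{14683}{L{\left(-154,44 \right)}} - \frac{13115}{-10990} = \frac{14683}{\frac{1}{-154}} - \frac{13115}{-10990} = \frac{14683}{- \frac{1}{154}} - - \frac{2623}{2198} = 14683 \left(-154\right) + \frac{2623}{2198} = -2261182 + \frac{2623}{2198} = - \frac{4970075413}{2198}$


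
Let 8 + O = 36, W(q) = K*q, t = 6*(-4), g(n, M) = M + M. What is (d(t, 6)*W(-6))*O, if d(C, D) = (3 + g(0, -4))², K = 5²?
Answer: -105000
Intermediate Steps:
g(n, M) = 2*M
K = 25
t = -24
d(C, D) = 25 (d(C, D) = (3 + 2*(-4))² = (3 - 8)² = (-5)² = 25)
W(q) = 25*q
O = 28 (O = -8 + 36 = 28)
(d(t, 6)*W(-6))*O = (25*(25*(-6)))*28 = (25*(-150))*28 = -3750*28 = -105000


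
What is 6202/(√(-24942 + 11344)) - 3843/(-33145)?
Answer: 549/4735 - 3101*I*√13598/6799 ≈ 0.11595 - 53.186*I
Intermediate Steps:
6202/(√(-24942 + 11344)) - 3843/(-33145) = 6202/(√(-13598)) - 3843*(-1/33145) = 6202/((I*√13598)) + 549/4735 = 6202*(-I*√13598/13598) + 549/4735 = -3101*I*√13598/6799 + 549/4735 = 549/4735 - 3101*I*√13598/6799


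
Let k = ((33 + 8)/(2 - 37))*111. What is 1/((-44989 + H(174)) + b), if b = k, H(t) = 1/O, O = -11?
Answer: -385/17370861 ≈ -2.2164e-5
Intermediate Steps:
H(t) = -1/11 (H(t) = 1/(-11) = -1/11)
k = -4551/35 (k = (41/(-35))*111 = (41*(-1/35))*111 = -41/35*111 = -4551/35 ≈ -130.03)
b = -4551/35 ≈ -130.03
1/((-44989 + H(174)) + b) = 1/((-44989 - 1/11) - 4551/35) = 1/(-494880/11 - 4551/35) = 1/(-17370861/385) = -385/17370861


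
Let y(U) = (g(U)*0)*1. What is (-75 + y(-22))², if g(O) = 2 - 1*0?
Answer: 5625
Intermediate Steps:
g(O) = 2 (g(O) = 2 + 0 = 2)
y(U) = 0 (y(U) = (2*0)*1 = 0*1 = 0)
(-75 + y(-22))² = (-75 + 0)² = (-75)² = 5625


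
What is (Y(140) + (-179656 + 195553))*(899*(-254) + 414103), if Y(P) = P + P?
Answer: 3004990989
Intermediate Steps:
Y(P) = 2*P
(Y(140) + (-179656 + 195553))*(899*(-254) + 414103) = (2*140 + (-179656 + 195553))*(899*(-254) + 414103) = (280 + 15897)*(-228346 + 414103) = 16177*185757 = 3004990989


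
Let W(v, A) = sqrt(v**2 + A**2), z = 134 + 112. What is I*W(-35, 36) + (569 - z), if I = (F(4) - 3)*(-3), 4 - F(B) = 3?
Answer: 323 + 6*sqrt(2521) ≈ 624.26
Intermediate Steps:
z = 246
F(B) = 1 (F(B) = 4 - 1*3 = 4 - 3 = 1)
W(v, A) = sqrt(A**2 + v**2)
I = 6 (I = (1 - 3)*(-3) = -2*(-3) = 6)
I*W(-35, 36) + (569 - z) = 6*sqrt(36**2 + (-35)**2) + (569 - 1*246) = 6*sqrt(1296 + 1225) + (569 - 246) = 6*sqrt(2521) + 323 = 323 + 6*sqrt(2521)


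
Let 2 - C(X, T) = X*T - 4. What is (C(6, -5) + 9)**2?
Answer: 2025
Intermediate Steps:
C(X, T) = 6 - T*X (C(X, T) = 2 - (X*T - 4) = 2 - (T*X - 4) = 2 - (-4 + T*X) = 2 + (4 - T*X) = 6 - T*X)
(C(6, -5) + 9)**2 = ((6 - 1*(-5)*6) + 9)**2 = ((6 + 30) + 9)**2 = (36 + 9)**2 = 45**2 = 2025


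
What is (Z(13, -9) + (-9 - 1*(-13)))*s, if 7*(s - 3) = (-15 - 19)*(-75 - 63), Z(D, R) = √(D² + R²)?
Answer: 18852/7 + 23565*√10/7 ≈ 13339.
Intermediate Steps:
s = 4713/7 (s = 3 + ((-15 - 19)*(-75 - 63))/7 = 3 + (-34*(-138))/7 = 3 + (⅐)*4692 = 3 + 4692/7 = 4713/7 ≈ 673.29)
(Z(13, -9) + (-9 - 1*(-13)))*s = (√(13² + (-9)²) + (-9 - 1*(-13)))*(4713/7) = (√(169 + 81) + (-9 + 13))*(4713/7) = (√250 + 4)*(4713/7) = (5*√10 + 4)*(4713/7) = (4 + 5*√10)*(4713/7) = 18852/7 + 23565*√10/7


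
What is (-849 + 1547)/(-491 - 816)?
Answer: -698/1307 ≈ -0.53405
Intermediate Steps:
(-849 + 1547)/(-491 - 816) = 698/(-1307) = 698*(-1/1307) = -698/1307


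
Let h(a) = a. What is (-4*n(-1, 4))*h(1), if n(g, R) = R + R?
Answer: -32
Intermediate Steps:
n(g, R) = 2*R
(-4*n(-1, 4))*h(1) = -8*4*1 = -4*8*1 = -32*1 = -32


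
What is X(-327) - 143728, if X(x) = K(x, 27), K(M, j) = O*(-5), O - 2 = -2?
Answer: -143728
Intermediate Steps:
O = 0 (O = 2 - 2 = 0)
K(M, j) = 0 (K(M, j) = 0*(-5) = 0)
X(x) = 0
X(-327) - 143728 = 0 - 143728 = -143728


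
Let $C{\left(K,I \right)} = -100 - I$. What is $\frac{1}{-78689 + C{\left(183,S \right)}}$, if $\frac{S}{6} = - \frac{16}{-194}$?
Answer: $- \frac{97}{7642581} \approx -1.2692 \cdot 10^{-5}$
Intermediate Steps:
$S = \frac{48}{97}$ ($S = 6 \left(- \frac{16}{-194}\right) = 6 \left(\left(-16\right) \left(- \frac{1}{194}\right)\right) = 6 \cdot \frac{8}{97} = \frac{48}{97} \approx 0.49485$)
$\frac{1}{-78689 + C{\left(183,S \right)}} = \frac{1}{-78689 - \frac{9748}{97}} = \frac{1}{- \frac{7642581}{97}} = - \frac{97}{7642581}$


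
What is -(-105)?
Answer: 105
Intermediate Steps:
-(-105) = -35*(-3) = 105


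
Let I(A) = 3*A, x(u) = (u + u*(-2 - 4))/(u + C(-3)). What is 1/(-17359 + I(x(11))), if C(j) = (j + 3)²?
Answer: -1/17374 ≈ -5.7557e-5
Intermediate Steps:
C(j) = (3 + j)²
x(u) = -5 (x(u) = (u + u*(-2 - 4))/(u + (3 - 3)²) = (u + u*(-6))/(u + 0²) = (u - 6*u)/(u + 0) = (-5*u)/u = -5)
1/(-17359 + I(x(11))) = 1/(-17359 + 3*(-5)) = 1/(-17359 - 15) = 1/(-17374) = -1/17374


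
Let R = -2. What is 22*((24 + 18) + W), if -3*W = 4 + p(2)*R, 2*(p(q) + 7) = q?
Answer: 2420/3 ≈ 806.67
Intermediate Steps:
p(q) = -7 + q/2
W = -16/3 (W = -(4 + (-7 + (½)*2)*(-2))/3 = -(4 + (-7 + 1)*(-2))/3 = -(4 - 6*(-2))/3 = -(4 + 12)/3 = -⅓*16 = -16/3 ≈ -5.3333)
22*((24 + 18) + W) = 22*((24 + 18) - 16/3) = 22*(42 - 16/3) = 22*(110/3) = 2420/3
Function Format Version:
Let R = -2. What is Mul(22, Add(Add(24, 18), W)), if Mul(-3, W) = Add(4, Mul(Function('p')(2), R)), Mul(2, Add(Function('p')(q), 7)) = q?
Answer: Rational(2420, 3) ≈ 806.67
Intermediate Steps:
Function('p')(q) = Add(-7, Mul(Rational(1, 2), q))
W = Rational(-16, 3) (W = Mul(Rational(-1, 3), Add(4, Mul(Add(-7, Mul(Rational(1, 2), 2)), -2))) = Mul(Rational(-1, 3), Add(4, Mul(Add(-7, 1), -2))) = Mul(Rational(-1, 3), Add(4, Mul(-6, -2))) = Mul(Rational(-1, 3), Add(4, 12)) = Mul(Rational(-1, 3), 16) = Rational(-16, 3) ≈ -5.3333)
Mul(22, Add(Add(24, 18), W)) = Mul(22, Add(Add(24, 18), Rational(-16, 3))) = Mul(22, Add(42, Rational(-16, 3))) = Mul(22, Rational(110, 3)) = Rational(2420, 3)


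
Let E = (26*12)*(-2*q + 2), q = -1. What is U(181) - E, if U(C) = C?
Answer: -1067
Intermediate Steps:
E = 1248 (E = (26*12)*(-2*(-1) + 2) = 312*(2 + 2) = 312*4 = 1248)
U(181) - E = 181 - 1*1248 = 181 - 1248 = -1067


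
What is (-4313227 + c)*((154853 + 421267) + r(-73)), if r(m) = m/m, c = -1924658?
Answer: -3593776544085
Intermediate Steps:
r(m) = 1
(-4313227 + c)*((154853 + 421267) + r(-73)) = (-4313227 - 1924658)*((154853 + 421267) + 1) = -6237885*(576120 + 1) = -6237885*576121 = -3593776544085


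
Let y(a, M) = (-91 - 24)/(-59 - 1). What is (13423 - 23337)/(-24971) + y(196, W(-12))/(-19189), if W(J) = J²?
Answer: 2282302619/5750022228 ≈ 0.39692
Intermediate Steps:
y(a, M) = 23/12 (y(a, M) = -115/(-60) = -115*(-1/60) = 23/12)
(13423 - 23337)/(-24971) + y(196, W(-12))/(-19189) = (13423 - 23337)/(-24971) + (23/12)/(-19189) = -9914*(-1/24971) + (23/12)*(-1/19189) = 9914/24971 - 23/230268 = 2282302619/5750022228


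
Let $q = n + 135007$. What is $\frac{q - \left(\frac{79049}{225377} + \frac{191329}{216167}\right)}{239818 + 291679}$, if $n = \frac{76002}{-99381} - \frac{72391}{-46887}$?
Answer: $\frac{10216175869226825025797194}{40219286348000863582281327} \approx 0.25401$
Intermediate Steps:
$n = \frac{1210261399}{1553225649}$ ($n = 76002 \left(- \frac{1}{99381}\right) - - \frac{72391}{46887} = - \frac{25334}{33127} + \frac{72391}{46887} = \frac{1210261399}{1553225649} \approx 0.77919$)
$q = \frac{209697545455942}{1553225649}$ ($q = \frac{1210261399}{1553225649} + 135007 = \frac{209697545455942}{1553225649} \approx 1.3501 \cdot 10^{5}$)
$\frac{q - \left(\frac{79049}{225377} + \frac{191329}{216167}\right)}{239818 + 291679} = \frac{\frac{209697545455942}{1553225649} - \left(\frac{79049}{225377} + \frac{191329}{216167}\right)}{239818 + 291679} = \frac{\frac{209697545455942}{1553225649} - \frac{60208941216}{48719069959}}{531497} = \left(\frac{209697545455942}{1553225649} - \frac{60208941216}{48719069959}\right) \frac{1}{531497} = \frac{10216175869226825025797194}{75671709055744178391} \cdot \frac{1}{531497} = \frac{10216175869226825025797194}{40219286348000863582281327}$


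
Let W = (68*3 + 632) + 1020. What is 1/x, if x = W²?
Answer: 1/3444736 ≈ 2.9030e-7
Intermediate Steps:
W = 1856 (W = (204 + 632) + 1020 = 836 + 1020 = 1856)
x = 3444736 (x = 1856² = 3444736)
1/x = 1/3444736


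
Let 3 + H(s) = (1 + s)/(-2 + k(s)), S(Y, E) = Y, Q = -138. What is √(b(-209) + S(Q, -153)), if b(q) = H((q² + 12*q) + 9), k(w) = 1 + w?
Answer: I*√237422384178/41181 ≈ 11.832*I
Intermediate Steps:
H(s) = -3 + (1 + s)/(-1 + s) (H(s) = -3 + (1 + s)/(-2 + (1 + s)) = -3 + (1 + s)/(-1 + s))
b(q) = 2*(-7 - q² - 12*q)/(8 + q² + 12*q) (b(q) = 2*(2 - ((q² + 12*q) + 9))/(-1 + ((q² + 12*q) + 9)) = 2*(2 - (9 + q² + 12*q))/(-1 + (9 + q² + 12*q)) = 2*(2 + (-9 - q² - 12*q))/(8 + q² + 12*q) = 2*(-7 - q² - 12*q)/(8 + q² + 12*q))
√(b(-209) + S(Q, -153)) = √(2*(-7 - 1*(-209)² - 12*(-209))/(8 + (-209)² + 12*(-209)) - 138) = √(2*(-7 - 1*43681 + 2508)/(8 + 43681 - 2508) - 138) = √(2*(-7 - 43681 + 2508)/41181 - 138) = √(2*(1/41181)*(-41180) - 138) = √(-82360/41181 - 138) = √(-5765338/41181) = I*√237422384178/41181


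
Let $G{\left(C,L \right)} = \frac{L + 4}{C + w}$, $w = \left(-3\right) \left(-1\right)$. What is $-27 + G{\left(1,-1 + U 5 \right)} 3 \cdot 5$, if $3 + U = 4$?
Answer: $3$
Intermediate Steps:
$U = 1$ ($U = -3 + 4 = 1$)
$w = 3$
$G{\left(C,L \right)} = \frac{4 + L}{3 + C}$ ($G{\left(C,L \right)} = \frac{L + 4}{C + 3} = \frac{4 + L}{3 + C}$)
$-27 + G{\left(1,-1 + U 5 \right)} 3 \cdot 5 = -27 + \frac{4 + \left(-1 + 1 \cdot 5\right)}{3 + 1} \cdot 3 \cdot 5 = -27 + \frac{4 + \left(-1 + 5\right)}{4} \cdot 15 = -27 + \frac{4 + 4}{4} \cdot 15 = -27 + \frac{1}{4} \cdot 8 \cdot 15 = -27 + 2 \cdot 15 = -27 + 30 = 3$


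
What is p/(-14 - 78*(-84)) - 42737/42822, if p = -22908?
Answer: -630190441/139985118 ≈ -4.5018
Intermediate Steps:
p/(-14 - 78*(-84)) - 42737/42822 = -22908/(-14 - 78*(-84)) - 42737/42822 = -22908/(-14 + 6552) - 42737*1/42822 = -22908/6538 - 42737/42822 = -22908*1/6538 - 42737/42822 = -11454/3269 - 42737/42822 = -630190441/139985118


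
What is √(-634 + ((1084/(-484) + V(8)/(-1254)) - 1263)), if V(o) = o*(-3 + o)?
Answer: 2*I*√186664683/627 ≈ 43.581*I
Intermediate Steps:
√(-634 + ((1084/(-484) + V(8)/(-1254)) - 1263)) = √(-634 + ((1084/(-484) + (8*(-3 + 8))/(-1254)) - 1263)) = √(-634 + ((1084*(-1/484) + (8*5)*(-1/1254)) - 1263)) = √(-634 + ((-271/121 + 40*(-1/1254)) - 1263)) = √(-634 + ((-271/121 - 20/627) - 1263)) = √(-634 + (-15667/6897 - 1263)) = √(-634 - 8726578/6897) = √(-13099276/6897) = 2*I*√186664683/627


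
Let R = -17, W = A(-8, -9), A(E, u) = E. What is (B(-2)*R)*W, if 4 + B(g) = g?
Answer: -816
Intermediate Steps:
B(g) = -4 + g
W = -8
(B(-2)*R)*W = ((-4 - 2)*(-17))*(-8) = -6*(-17)*(-8) = 102*(-8) = -816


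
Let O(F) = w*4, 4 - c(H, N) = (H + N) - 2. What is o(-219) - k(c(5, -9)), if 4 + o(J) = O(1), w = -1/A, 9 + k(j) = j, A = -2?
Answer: -3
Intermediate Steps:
c(H, N) = 6 - H - N (c(H, N) = 4 - ((H + N) - 2) = 4 - (-2 + H + N) = 4 + (2 - H - N) = 6 - H - N)
k(j) = -9 + j
w = ½ (w = -1/(-2) = -1*(-½) = ½ ≈ 0.50000)
O(F) = 2 (O(F) = (½)*4 = 2)
o(J) = -2 (o(J) = -4 + 2 = -2)
o(-219) - k(c(5, -9)) = -2 - (-9 + (6 - 1*5 - 1*(-9))) = -2 - (-9 + (6 - 5 + 9)) = -2 - (-9 + 10) = -2 - 1*1 = -2 - 1 = -3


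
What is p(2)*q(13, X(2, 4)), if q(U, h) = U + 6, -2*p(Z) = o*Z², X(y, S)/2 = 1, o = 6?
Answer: -228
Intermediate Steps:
X(y, S) = 2 (X(y, S) = 2*1 = 2)
p(Z) = -3*Z²
q(U, h) = 6 + U
p(2)*q(13, X(2, 4)) = (-3*2²)*(6 + 13) = -3*4*19 = -12*19 = -228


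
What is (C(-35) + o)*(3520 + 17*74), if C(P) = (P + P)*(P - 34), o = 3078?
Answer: 37784424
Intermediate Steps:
C(P) = 2*P*(-34 + P) (C(P) = (2*P)*(-34 + P) = 2*P*(-34 + P))
(C(-35) + o)*(3520 + 17*74) = (2*(-35)*(-34 - 35) + 3078)*(3520 + 17*74) = (2*(-35)*(-69) + 3078)*(3520 + 1258) = (4830 + 3078)*4778 = 7908*4778 = 37784424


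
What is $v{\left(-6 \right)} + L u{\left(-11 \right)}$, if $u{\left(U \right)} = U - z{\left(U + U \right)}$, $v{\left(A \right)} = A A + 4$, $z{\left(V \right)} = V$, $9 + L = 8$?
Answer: $29$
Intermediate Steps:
$L = -1$ ($L = -9 + 8 = -1$)
$v{\left(A \right)} = 4 + A^{2}$ ($v{\left(A \right)} = A^{2} + 4 = 4 + A^{2}$)
$u{\left(U \right)} = - U$ ($u{\left(U \right)} = U - \left(U + U\right) = U - 2 U = - U$)
$v{\left(-6 \right)} + L u{\left(-11 \right)} = \left(4 + \left(-6\right)^{2}\right) - \left(-1\right) \left(-11\right) = \left(4 + 36\right) - 11 = 40 - 11 = 29$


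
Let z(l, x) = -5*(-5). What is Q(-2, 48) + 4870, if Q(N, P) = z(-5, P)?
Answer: 4895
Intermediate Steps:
z(l, x) = 25
Q(N, P) = 25
Q(-2, 48) + 4870 = 25 + 4870 = 4895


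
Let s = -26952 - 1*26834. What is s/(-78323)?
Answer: 53786/78323 ≈ 0.68672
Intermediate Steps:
s = -53786 (s = -26952 - 26834 = -53786)
s/(-78323) = -53786/(-78323) = -53786*(-1/78323) = 53786/78323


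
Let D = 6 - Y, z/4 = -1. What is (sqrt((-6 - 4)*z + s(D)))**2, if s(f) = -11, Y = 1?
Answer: 29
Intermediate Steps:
z = -4 (z = 4*(-1) = -4)
D = 5 (D = 6 - 1*1 = 6 - 1 = 5)
(sqrt((-6 - 4)*z + s(D)))**2 = (sqrt((-6 - 4)*(-4) - 11))**2 = (sqrt(-10*(-4) - 11))**2 = (sqrt(40 - 11))**2 = (sqrt(29))**2 = 29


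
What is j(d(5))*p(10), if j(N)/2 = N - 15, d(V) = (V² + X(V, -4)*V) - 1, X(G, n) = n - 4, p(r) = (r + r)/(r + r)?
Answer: -62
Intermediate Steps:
p(r) = 1 (p(r) = (2*r)/((2*r)) = (2*r)*(1/(2*r)) = 1)
X(G, n) = -4 + n
d(V) = -1 + V² - 8*V (d(V) = (V² + (-4 - 4)*V) - 1 = (V² - 8*V) - 1 = -1 + V² - 8*V)
j(N) = -30 + 2*N (j(N) = 2*(N - 15) = 2*(-15 + N) = -30 + 2*N)
j(d(5))*p(10) = (-30 + 2*(-1 + 5² - 8*5))*1 = (-30 + 2*(-1 + 25 - 40))*1 = (-30 + 2*(-16))*1 = (-30 - 32)*1 = -62*1 = -62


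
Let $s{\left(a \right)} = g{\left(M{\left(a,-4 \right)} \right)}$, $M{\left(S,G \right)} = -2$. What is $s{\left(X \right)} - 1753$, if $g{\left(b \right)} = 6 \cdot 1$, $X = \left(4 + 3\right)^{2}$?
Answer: $-1747$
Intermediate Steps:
$X = 49$ ($X = 7^{2} = 49$)
$g{\left(b \right)} = 6$
$s{\left(a \right)} = 6$
$s{\left(X \right)} - 1753 = 6 - 1753 = -1747$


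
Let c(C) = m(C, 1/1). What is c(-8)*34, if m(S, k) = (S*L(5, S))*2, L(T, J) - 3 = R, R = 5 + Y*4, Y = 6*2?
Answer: -30464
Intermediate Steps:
Y = 12
R = 53 (R = 5 + 12*4 = 5 + 48 = 53)
L(T, J) = 56 (L(T, J) = 3 + 53 = 56)
m(S, k) = 112*S (m(S, k) = (S*56)*2 = (56*S)*2 = 112*S)
c(C) = 112*C
c(-8)*34 = (112*(-8))*34 = -896*34 = -30464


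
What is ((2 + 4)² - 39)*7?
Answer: -21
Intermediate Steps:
((2 + 4)² - 39)*7 = (6² - 39)*7 = (36 - 39)*7 = -3*7 = -21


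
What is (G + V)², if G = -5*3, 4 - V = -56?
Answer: 2025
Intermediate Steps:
V = 60 (V = 4 - 1*(-56) = 4 + 56 = 60)
G = -15
(G + V)² = (-15 + 60)² = 45² = 2025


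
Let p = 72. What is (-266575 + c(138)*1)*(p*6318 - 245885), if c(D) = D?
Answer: -55688263807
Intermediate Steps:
(-266575 + c(138)*1)*(p*6318 - 245885) = (-266575 + 138*1)*(72*6318 - 245885) = (-266575 + 138)*(454896 - 245885) = -266437*209011 = -55688263807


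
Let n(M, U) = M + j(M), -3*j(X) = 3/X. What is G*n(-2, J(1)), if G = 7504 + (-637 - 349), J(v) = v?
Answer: -9777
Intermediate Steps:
j(X) = -1/X
n(M, U) = M - 1/M
G = 6518 (G = 7504 - 986 = 6518)
G*n(-2, J(1)) = 6518*(-2 - 1/(-2)) = 6518*(-2 - 1*(-½)) = 6518*(-2 + ½) = 6518*(-3/2) = -9777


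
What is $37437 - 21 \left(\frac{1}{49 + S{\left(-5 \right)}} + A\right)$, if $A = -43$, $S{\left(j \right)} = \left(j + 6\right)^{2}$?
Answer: $\frac{1916979}{50} \approx 38340.0$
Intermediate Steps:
$S{\left(j \right)} = \left(6 + j\right)^{2}$
$37437 - 21 \left(\frac{1}{49 + S{\left(-5 \right)}} + A\right) = 37437 - 21 \left(\frac{1}{49 + \left(6 - 5\right)^{2}} - 43\right) = 37437 - 21 \left(\frac{1}{49 + 1^{2}} - 43\right) = 37437 - 21 \left(\frac{1}{49 + 1} - 43\right) = 37437 - 21 \left(\frac{1}{50} - 43\right) = 37437 - 21 \left(- \frac{2149}{50}\right) = 37437 - - \frac{45129}{50} = 37437 + \frac{45129}{50} = \frac{1916979}{50}$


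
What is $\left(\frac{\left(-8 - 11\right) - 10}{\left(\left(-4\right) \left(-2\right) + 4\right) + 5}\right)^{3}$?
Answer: $- \frac{24389}{4913} \approx -4.9642$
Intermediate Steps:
$\left(\frac{\left(-8 - 11\right) - 10}{\left(\left(-4\right) \left(-2\right) + 4\right) + 5}\right)^{3} = \left(\frac{\left(-8 - 11\right) - 10}{\left(8 + 4\right) + 5}\right)^{3} = \left(\frac{-19 - 10}{12 + 5}\right)^{3} = \left(- \frac{29}{17}\right)^{3} = - \frac{24389}{4913}$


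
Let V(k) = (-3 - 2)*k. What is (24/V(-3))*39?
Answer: 312/5 ≈ 62.400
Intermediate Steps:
V(k) = -5*k
(24/V(-3))*39 = (24/(-5*(-3)))*39 = (24/15)*39 = ((1/15)*24)*39 = (8/5)*39 = 312/5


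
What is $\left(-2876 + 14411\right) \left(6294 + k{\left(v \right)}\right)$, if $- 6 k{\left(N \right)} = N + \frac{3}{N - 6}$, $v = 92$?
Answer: $\frac{12456988705}{172} \approx 7.2424 \cdot 10^{7}$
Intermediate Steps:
$k{\left(N \right)} = - \frac{1}{2 \left(-6 + N\right)} - \frac{N}{6}$ ($k{\left(N \right)} = - \frac{N + \frac{3}{N - 6}}{6} = - \frac{N + \frac{3}{-6 + N}}{6} = - \frac{1}{2 \left(-6 + N\right)} - \frac{N}{6}$)
$\left(-2876 + 14411\right) \left(6294 + k{\left(v \right)}\right) = \left(-2876 + 14411\right) \left(6294 + \frac{-3 - 92^{2} + 6 \cdot 92}{6 \left(-6 + 92\right)}\right) = 11535 \left(6294 + \frac{-3 - 8464 + 552}{6 \cdot 86}\right) = 11535 \left(6294 + \frac{1}{6} \cdot \frac{1}{86} \left(-3 - 8464 + 552\right)\right) = 11535 \left(6294 + \frac{1}{6} \cdot \frac{1}{86} \left(-7915\right)\right) = 11535 \left(6294 - \frac{7915}{516}\right) = 11535 \cdot \frac{3239789}{516} = \frac{12456988705}{172}$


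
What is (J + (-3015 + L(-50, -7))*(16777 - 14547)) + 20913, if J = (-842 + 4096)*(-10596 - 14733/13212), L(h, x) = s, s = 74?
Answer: -30109068733/734 ≈ -4.1021e+7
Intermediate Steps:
L(h, x) = 74
J = -25310531255/734 (J = 3254*(-10596 - 14733*1/13212) = 3254*(-10596 - 1637/1468) = 3254*(-15556565/1468) = -25310531255/734 ≈ -3.4483e+7)
(J + (-3015 + L(-50, -7))*(16777 - 14547)) + 20913 = (-25310531255/734 + (-3015 + 74)*(16777 - 14547)) + 20913 = (-25310531255/734 - 2941*2230) + 20913 = (-25310531255/734 - 6558430) + 20913 = -30124418875/734 + 20913 = -30109068733/734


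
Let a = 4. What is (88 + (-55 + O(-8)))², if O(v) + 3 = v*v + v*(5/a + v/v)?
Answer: 5776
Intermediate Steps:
O(v) = -3 + v² + 9*v/4 (O(v) = -3 + (v*v + v*(5/4 + v/v)) = -3 + (v² + v*(5*(¼) + 1)) = -3 + (v² + v*(5/4 + 1)) = -3 + (v² + v*(9/4)) = -3 + (v² + 9*v/4) = -3 + v² + 9*v/4)
(88 + (-55 + O(-8)))² = (88 + (-55 + (-3 + (-8)² + (9/4)*(-8))))² = (88 + (-55 + (-3 + 64 - 18)))² = (88 + (-55 + 43))² = (88 - 12)² = 76² = 5776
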